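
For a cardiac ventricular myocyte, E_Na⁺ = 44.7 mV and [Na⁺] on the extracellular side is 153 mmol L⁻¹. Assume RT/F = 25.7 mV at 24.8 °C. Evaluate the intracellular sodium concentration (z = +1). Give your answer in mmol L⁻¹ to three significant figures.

Nernst: E = (25.7/1) · ln([out]/[in]), so ln([out]/[in]) = 44.7 × 1 / 25.7 = 1.7393.
[out]/[in] = e^(1.7393) = 5.693.
[in] = 153 / 5.693 = 26.87 mmol L⁻¹.

26.9 mmol L⁻¹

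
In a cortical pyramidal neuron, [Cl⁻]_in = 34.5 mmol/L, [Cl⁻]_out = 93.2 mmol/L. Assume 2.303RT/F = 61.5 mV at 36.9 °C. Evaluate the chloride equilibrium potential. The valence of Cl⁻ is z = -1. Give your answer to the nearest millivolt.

E = (61.5/z) · log₁₀([Cl⁻]_out/[Cl⁻]_in) with z = -1.
For an anion, dividing by z = -1 reverses the sign.
= (61.5/-1) · log₁₀(93.2/34.5) = -61.50 · log₁₀(2.701)
= -61.50 · (0.4316) = -26.54 mV

-27 mV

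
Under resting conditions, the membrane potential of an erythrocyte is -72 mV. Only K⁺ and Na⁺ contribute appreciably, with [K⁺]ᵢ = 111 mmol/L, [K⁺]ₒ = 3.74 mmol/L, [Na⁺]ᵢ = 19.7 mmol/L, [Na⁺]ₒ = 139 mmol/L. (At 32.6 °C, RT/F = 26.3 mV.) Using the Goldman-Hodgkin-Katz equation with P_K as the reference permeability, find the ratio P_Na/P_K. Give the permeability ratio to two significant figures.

0.025

Let α = P_Na/P_K. GHK: Vm = 26.3·ln[(Kₒ + α·Naₒ)/(Kᵢ + α·Naᵢ)].
e^(Vm/26.3) = e^(-72.0/26.3) = 0.064723
So 0.064723·(Kᵢ + α·Naᵢ) = Kₒ + α·Naₒ → α = (0.064723·111.0 − 3.74) / (139.0 − 0.064723·19.7)
α = (7.184 − 3.74) / (139.0 − 1.275) = 3.444/137.7 = 0.02501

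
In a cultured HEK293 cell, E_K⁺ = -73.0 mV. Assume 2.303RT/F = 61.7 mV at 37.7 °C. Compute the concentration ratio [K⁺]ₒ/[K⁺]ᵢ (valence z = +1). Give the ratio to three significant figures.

0.0656

log₁₀([out]/[in]) = E·z/(61.7) = -73.0 × 1 / 61.7 = -1.1831
[out]/[in] = 10^(-1.1831) = 0.06559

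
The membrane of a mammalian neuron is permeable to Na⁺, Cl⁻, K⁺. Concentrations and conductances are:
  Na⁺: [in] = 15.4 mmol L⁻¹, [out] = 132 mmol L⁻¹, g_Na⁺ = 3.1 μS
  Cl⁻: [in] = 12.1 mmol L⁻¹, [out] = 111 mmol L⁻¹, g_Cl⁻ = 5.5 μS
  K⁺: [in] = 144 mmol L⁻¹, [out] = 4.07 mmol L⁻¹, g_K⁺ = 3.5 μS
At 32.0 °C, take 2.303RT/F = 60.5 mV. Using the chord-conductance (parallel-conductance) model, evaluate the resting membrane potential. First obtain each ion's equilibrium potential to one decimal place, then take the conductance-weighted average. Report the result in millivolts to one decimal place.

E_Na⁺ = (60.5/1)·log₁₀(132/15.4) = 56.4 mV
E_Cl⁻ = (60.5/-1)·log₁₀(111/12.1) = -58.2 mV
E_K⁺ = (60.5/1)·log₁₀(4.07/144) = -93.7 mV
Vm = (Σ gᵢEᵢ)/(Σ gᵢ) = (3.1·56.4 + 5.5·-58.2 + 3.5·-93.7) / (3.1 + 5.5 + 3.5)
= -473.21 / 12.1 = -39.11 mV

-39.1 mV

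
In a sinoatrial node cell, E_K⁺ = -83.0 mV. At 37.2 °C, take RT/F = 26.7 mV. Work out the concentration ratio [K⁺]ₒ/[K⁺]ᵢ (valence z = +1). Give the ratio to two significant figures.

ln([out]/[in]) = E·z/(26.7) = -83.0 × 1 / 26.7 = -3.1086
[out]/[in] = e^(-3.1086) = 0.04466

0.045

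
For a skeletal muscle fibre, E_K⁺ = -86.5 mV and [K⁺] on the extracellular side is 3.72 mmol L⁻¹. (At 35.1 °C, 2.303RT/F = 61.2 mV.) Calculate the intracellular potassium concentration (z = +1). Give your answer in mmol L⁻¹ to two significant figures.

Nernst: E = (61.2/1) · log₁₀([out]/[in]), so log₁₀([out]/[in]) = -86.5 × 1 / 61.2 = -1.4134.
[out]/[in] = 10^(-1.4134) = 0.0386.
[in] = 3.72 / 0.0386 = 96.37 mmol L⁻¹.

96 mmol L⁻¹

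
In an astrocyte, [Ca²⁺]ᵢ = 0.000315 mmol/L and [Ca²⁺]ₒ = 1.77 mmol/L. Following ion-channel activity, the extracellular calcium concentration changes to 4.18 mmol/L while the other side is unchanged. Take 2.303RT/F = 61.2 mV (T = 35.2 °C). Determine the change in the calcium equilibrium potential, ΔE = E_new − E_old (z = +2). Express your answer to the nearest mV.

E_old = (61.2/2)·log₁₀(1.77/0.000315) = 114.74 mV
E_new = (61.2/2)·log₁₀(4.18/0.000315) = 126.16 mV
ΔE = 126.16 − (114.74) = 11.42 mV

11 mV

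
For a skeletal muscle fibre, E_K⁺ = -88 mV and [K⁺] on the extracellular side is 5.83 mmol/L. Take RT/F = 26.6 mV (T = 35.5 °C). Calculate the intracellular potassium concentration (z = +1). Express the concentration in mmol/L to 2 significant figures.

Nernst: E = (26.6/1) · ln([out]/[in]), so ln([out]/[in]) = -88.0 × 1 / 26.6 = -3.3083.
[out]/[in] = e^(-3.3083) = 0.03658.
[in] = 5.83 / 0.03658 = 159.4 mmol/L.

160 mmol/L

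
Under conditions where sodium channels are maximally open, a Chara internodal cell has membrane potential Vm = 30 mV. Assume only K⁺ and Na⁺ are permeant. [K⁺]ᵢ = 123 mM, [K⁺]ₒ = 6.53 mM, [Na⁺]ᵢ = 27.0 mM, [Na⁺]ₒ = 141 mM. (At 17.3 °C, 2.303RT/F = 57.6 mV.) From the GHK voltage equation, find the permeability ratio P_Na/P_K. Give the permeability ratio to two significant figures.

7.8

Let α = P_Na/P_K. GHK: Vm = 57.6·log₁₀[(Kₒ + α·Naₒ)/(Kᵢ + α·Naᵢ)].
10^(Vm/57.6) = 10^(30.0/57.6) = 3.3177
So 3.3177·(Kᵢ + α·Naᵢ) = Kₒ + α·Naₒ → α = (3.3177·123.0 − 6.53) / (141.0 − 3.3177·27.0)
α = (408.1 − 6.53) / (141.0 − 89.58) = 401.5/51.42 = 7.809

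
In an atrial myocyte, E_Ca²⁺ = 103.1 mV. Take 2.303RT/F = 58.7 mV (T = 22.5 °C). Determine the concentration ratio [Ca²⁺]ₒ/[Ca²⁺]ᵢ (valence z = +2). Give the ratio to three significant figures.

log₁₀([out]/[in]) = E·z/(58.7) = 103.1 × 2 / 58.7 = 3.5128
[out]/[in] = 10^(3.5128) = 3257

3260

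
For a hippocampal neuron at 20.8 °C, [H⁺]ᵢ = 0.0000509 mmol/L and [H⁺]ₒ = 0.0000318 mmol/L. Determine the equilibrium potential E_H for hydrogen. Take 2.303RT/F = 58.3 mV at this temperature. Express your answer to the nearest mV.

E = (58.3/z) · log₁₀([H⁺]_out/[H⁺]_in) with z = +1.
= (58.3/1) · log₁₀(0.0000318/0.0000509) = 58.30 · log₁₀(0.6248)
= 58.30 · (-0.2043) = -11.91 mV

-12 mV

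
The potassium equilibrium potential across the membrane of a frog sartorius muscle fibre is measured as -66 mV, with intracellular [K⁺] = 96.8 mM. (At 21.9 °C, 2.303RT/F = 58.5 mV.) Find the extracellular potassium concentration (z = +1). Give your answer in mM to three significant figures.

7.21 mM

Nernst: E = (58.5/1) · log₁₀([out]/[in]), so log₁₀([out]/[in]) = -66.0 × 1 / 58.5 = -1.1282.
[out]/[in] = 10^(-1.1282) = 0.07444.
[out] = 0.07444 × 96.8 = 7.206 mM.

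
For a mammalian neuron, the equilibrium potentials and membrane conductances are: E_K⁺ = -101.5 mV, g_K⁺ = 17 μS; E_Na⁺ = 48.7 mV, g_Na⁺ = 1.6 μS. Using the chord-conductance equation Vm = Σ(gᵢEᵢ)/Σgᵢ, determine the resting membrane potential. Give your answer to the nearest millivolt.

-89 mV

Σ gᵢEᵢ = 17·(-101.5) + 1.6·(48.7) = -1647.58
Σ gᵢ = 17 + 1.6 = 18.6
Vm = -1647.58 / 18.6 = -88.58 mV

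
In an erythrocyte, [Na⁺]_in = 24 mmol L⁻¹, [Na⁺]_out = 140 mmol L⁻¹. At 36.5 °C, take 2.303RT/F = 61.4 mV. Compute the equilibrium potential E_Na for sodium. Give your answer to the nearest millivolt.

E = (61.4/z) · log₁₀([Na⁺]_out/[Na⁺]_in) with z = +1.
= (61.4/1) · log₁₀(140/24) = 61.40 · log₁₀(5.833)
= 61.40 · (0.7659) = 47.03 mV

47 mV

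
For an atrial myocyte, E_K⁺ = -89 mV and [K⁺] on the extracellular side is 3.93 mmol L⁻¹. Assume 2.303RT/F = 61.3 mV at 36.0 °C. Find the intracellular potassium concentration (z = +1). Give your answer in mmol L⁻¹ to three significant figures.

111 mmol L⁻¹

Nernst: E = (61.3/1) · log₁₀([out]/[in]), so log₁₀([out]/[in]) = -89.0 × 1 / 61.3 = -1.4519.
[out]/[in] = 10^(-1.4519) = 0.03533.
[in] = 3.93 / 0.03533 = 111.2 mmol L⁻¹.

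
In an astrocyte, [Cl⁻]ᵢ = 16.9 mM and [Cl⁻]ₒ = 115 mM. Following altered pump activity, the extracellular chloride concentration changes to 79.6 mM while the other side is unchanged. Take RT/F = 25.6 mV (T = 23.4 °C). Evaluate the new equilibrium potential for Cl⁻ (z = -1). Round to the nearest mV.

After the shift: [Cl⁻]_out = 79.6, [Cl⁻]_in = 16.9 mM.
E_new = (25.6/-1)·ln(79.6/16.9) = -25.60 · (1.5497) = -39.67 mV

-40 mV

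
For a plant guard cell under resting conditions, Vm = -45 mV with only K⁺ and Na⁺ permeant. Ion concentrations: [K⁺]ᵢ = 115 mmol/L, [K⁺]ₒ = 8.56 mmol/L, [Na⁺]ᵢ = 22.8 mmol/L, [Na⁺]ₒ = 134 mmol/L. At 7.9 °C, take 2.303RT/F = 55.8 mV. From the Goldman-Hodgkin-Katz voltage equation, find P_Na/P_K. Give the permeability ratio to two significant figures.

Let α = P_Na/P_K. GHK: Vm = 55.8·log₁₀[(Kₒ + α·Naₒ)/(Kᵢ + α·Naᵢ)].
10^(Vm/55.8) = 10^(-45.0/55.8) = 0.15615
So 0.15615·(Kᵢ + α·Naᵢ) = Kₒ + α·Naₒ → α = (0.15615·115.0 − 8.56) / (134.0 − 0.15615·22.8)
α = (17.96 − 8.56) / (134.0 − 3.56) = 9.398/130.4 = 0.07204

0.072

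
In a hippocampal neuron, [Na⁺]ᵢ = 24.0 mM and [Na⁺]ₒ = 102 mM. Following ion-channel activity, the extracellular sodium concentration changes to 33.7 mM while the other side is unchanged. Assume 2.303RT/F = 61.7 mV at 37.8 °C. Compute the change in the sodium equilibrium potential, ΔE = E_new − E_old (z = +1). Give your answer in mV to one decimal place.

E_old = (61.7/1)·log₁₀(102/24.0) = 38.77 mV
E_new = (61.7/1)·log₁₀(33.7/24.0) = 9.10 mV
ΔE = 9.10 − (38.77) = -29.68 mV

-29.7 mV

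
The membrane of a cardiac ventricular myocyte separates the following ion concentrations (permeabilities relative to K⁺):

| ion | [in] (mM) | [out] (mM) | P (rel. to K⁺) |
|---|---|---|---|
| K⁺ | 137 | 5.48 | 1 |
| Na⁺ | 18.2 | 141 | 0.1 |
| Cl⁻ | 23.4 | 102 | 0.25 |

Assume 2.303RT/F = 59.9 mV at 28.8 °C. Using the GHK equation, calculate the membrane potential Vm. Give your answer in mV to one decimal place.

Vm = 59.9 · log₁₀[(Σ P·[cation]ₒ + Σ P·[anion]ᵢ) / (Σ P·[cation]ᵢ + Σ P·[anion]ₒ)]
Numerator = 1×5.48 + 0.1×141 + 0.25×23.4 = 25.43
Denominator = 1×137 + 0.1×18.2 + 0.25×102 = 164.3
Vm = 59.9 · log₁₀(0.15476) = 59.9 × (-0.8103) = -48.54 mV

-48.5 mV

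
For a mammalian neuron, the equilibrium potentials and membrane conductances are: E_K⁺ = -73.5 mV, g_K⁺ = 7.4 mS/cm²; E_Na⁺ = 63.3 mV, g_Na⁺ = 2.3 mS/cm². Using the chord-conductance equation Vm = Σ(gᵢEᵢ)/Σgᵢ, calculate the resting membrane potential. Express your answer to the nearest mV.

Σ gᵢEᵢ = 7.4·(-73.5) + 2.3·(63.3) = -398.31
Σ gᵢ = 7.4 + 2.3 = 9.7
Vm = -398.31 / 9.7 = -41.06 mV

-41 mV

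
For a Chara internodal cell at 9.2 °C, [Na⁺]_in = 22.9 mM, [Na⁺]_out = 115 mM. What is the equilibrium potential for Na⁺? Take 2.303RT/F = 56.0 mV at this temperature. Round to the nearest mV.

39 mV

E = (56.0/z) · log₁₀([Na⁺]_out/[Na⁺]_in) with z = +1.
= (56.0/1) · log₁₀(115/22.9) = 56.00 · log₁₀(5.022)
= 56.00 · (0.7009) = 39.25 mV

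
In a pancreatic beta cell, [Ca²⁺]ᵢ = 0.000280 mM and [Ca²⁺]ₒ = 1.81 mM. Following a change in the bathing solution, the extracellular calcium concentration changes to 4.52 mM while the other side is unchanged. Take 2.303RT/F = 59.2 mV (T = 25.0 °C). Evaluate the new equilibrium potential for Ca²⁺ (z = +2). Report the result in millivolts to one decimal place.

After the shift: [Ca²⁺]_out = 4.52, [Ca²⁺]_in = 0.000280 mM.
E_new = (59.2/2)·log₁₀(4.52/0.000280) = 29.60 · (4.2080) = 124.56 mV

124.6 mV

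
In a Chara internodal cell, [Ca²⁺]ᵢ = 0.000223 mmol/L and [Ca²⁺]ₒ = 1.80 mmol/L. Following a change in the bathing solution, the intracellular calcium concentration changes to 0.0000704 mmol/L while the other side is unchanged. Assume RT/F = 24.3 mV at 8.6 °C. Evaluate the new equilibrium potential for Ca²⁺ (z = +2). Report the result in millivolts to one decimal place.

After the shift: [Ca²⁺]_out = 1.80, [Ca²⁺]_in = 0.0000704 mmol/L.
E_new = (24.3/2)·ln(1.80/0.0000704) = 12.15 · (10.1491) = 123.31 mV

123.3 mV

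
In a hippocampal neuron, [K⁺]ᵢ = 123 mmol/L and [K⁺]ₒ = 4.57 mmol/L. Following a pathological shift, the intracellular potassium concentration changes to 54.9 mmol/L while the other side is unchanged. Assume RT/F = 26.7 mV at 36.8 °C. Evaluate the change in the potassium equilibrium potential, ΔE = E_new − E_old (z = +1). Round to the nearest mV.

E_old = (26.7/1)·ln(4.57/123) = -87.91 mV
E_new = (26.7/1)·ln(4.57/54.9) = -66.38 mV
ΔE = -66.38 − (-87.91) = 21.54 mV

22 mV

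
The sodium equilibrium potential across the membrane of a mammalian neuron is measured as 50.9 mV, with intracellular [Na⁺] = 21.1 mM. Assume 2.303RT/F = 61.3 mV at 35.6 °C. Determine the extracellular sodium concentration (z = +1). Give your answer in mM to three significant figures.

Nernst: E = (61.3/1) · log₁₀([out]/[in]), so log₁₀([out]/[in]) = 50.9 × 1 / 61.3 = 0.8303.
[out]/[in] = 10^(0.8303) = 6.766.
[out] = 6.766 × 21.1 = 142.8 mM.

143 mM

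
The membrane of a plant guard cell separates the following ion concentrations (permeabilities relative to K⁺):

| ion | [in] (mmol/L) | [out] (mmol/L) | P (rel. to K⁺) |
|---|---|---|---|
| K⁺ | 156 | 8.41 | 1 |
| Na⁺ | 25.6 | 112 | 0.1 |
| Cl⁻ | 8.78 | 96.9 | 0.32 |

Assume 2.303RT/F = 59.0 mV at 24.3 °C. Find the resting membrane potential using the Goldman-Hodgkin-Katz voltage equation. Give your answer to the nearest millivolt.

Vm = 59.0 · log₁₀[(Σ P·[cation]ₒ + Σ P·[anion]ᵢ) / (Σ P·[cation]ᵢ + Σ P·[anion]ₒ)]
Numerator = 1×8.41 + 0.1×112 + 0.32×8.78 = 22.42
Denominator = 1×156 + 0.1×25.6 + 0.32×96.9 = 189.6
Vm = 59.0 · log₁₀(0.11827) = 59.0 × (-0.9271) = -54.70 mV

-55 mV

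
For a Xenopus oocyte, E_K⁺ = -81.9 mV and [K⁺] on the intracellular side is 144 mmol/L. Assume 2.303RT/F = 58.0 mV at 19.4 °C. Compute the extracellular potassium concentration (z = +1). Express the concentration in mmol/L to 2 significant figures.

5.6 mmol/L

Nernst: E = (58.0/1) · log₁₀([out]/[in]), so log₁₀([out]/[in]) = -81.9 × 1 / 58.0 = -1.4121.
[out]/[in] = 10^(-1.4121) = 0.03872.
[out] = 0.03872 × 144 = 5.576 mmol/L.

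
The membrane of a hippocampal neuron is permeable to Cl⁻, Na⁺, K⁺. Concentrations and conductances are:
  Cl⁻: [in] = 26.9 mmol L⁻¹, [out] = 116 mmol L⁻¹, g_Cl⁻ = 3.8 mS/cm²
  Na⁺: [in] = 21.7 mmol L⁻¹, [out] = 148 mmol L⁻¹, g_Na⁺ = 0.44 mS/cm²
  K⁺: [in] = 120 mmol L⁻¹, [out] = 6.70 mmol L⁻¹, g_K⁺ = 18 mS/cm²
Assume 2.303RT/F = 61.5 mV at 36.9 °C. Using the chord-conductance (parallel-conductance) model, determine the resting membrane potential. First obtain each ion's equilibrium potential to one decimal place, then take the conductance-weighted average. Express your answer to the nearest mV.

E_Cl⁻ = (61.5/-1)·log₁₀(116/26.9) = -39.0 mV
E_Na⁺ = (61.5/1)·log₁₀(148/21.7) = 51.3 mV
E_K⁺ = (61.5/1)·log₁₀(6.70/120) = -77.1 mV
Vm = (Σ gᵢEᵢ)/(Σ gᵢ) = (3.8·-39.0 + 0.44·51.3 + 18·-77.1) / (3.8 + 0.44 + 18)
= -1513.43 / 22.24 = -68.05 mV

-68 mV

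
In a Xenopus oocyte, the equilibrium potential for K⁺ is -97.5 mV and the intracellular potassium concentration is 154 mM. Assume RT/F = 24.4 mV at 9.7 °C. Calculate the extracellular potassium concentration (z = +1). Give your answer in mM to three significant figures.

2.83 mM

Nernst: E = (24.4/1) · ln([out]/[in]), so ln([out]/[in]) = -97.5 × 1 / 24.4 = -3.9959.
[out]/[in] = e^(-3.9959) = 0.01839.
[out] = 0.01839 × 154 = 2.832 mM.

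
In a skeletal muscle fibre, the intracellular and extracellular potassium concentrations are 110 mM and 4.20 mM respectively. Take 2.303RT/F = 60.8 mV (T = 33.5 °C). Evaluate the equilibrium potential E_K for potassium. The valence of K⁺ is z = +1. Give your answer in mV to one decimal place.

E = (60.8/z) · log₁₀([K⁺]_out/[K⁺]_in) with z = +1.
= (60.8/1) · log₁₀(4.20/110) = 60.80 · log₁₀(0.03818)
= 60.80 · (-1.4181) = -86.22 mV

-86.2 mV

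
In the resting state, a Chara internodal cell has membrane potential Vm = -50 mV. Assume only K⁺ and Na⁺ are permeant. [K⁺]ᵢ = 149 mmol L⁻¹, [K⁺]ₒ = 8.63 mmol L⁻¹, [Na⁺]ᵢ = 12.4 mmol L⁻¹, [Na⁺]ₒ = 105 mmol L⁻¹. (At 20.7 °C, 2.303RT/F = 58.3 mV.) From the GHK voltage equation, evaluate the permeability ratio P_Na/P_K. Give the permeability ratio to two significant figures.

0.12

Let α = P_Na/P_K. GHK: Vm = 58.3·log₁₀[(Kₒ + α·Naₒ)/(Kᵢ + α·Naᵢ)].
10^(Vm/58.3) = 10^(-50.0/58.3) = 0.13879
So 0.13879·(Kᵢ + α·Naᵢ) = Kₒ + α·Naₒ → α = (0.13879·149.0 − 8.63) / (105.0 − 0.13879·12.4)
α = (20.68 − 8.63) / (105.0 − 1.721) = 12.05/103.3 = 0.1167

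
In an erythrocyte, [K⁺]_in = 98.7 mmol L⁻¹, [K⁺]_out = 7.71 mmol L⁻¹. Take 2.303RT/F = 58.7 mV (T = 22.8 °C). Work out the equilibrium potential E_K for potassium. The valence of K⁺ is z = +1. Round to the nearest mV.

-65 mV

E = (58.7/z) · log₁₀([K⁺]_out/[K⁺]_in) with z = +1.
= (58.7/1) · log₁₀(7.71/98.7) = 58.70 · log₁₀(0.07812)
= 58.70 · (-1.1073) = -65.00 mV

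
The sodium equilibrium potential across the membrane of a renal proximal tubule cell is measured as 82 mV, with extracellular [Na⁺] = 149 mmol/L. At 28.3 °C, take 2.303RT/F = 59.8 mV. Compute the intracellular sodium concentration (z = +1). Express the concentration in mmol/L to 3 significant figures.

6.34 mmol/L

Nernst: E = (59.8/1) · log₁₀([out]/[in]), so log₁₀([out]/[in]) = 82.0 × 1 / 59.8 = 1.3712.
[out]/[in] = 10^(1.3712) = 23.51.
[in] = 149 / 23.51 = 6.338 mmol/L.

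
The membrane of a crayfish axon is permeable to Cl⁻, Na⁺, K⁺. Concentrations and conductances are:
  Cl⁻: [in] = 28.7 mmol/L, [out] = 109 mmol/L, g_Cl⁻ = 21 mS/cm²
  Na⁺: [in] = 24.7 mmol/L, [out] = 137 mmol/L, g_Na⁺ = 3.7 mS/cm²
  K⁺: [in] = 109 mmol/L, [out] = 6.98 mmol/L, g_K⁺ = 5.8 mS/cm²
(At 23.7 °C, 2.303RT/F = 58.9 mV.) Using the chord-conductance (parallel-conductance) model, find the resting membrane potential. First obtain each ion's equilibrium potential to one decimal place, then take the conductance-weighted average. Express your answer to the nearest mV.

E_Cl⁻ = (58.9/-1)·log₁₀(109/28.7) = -34.1 mV
E_Na⁺ = (58.9/1)·log₁₀(137/24.7) = 43.8 mV
E_K⁺ = (58.9/1)·log₁₀(6.98/109) = -70.3 mV
Vm = (Σ gᵢEᵢ)/(Σ gᵢ) = (21·-34.1 + 3.7·43.8 + 5.8·-70.3) / (21 + 3.7 + 5.8)
= -961.78 / 30.5 = -31.53 mV

-32 mV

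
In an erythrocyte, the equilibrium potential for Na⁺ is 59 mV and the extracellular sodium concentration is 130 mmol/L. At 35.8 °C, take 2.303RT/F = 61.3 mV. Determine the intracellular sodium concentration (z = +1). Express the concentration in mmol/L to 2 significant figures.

Nernst: E = (61.3/1) · log₁₀([out]/[in]), so log₁₀([out]/[in]) = 59.0 × 1 / 61.3 = 0.9625.
[out]/[in] = 10^(0.9625) = 9.172.
[in] = 130 / 9.172 = 14.17 mmol/L.

14 mmol/L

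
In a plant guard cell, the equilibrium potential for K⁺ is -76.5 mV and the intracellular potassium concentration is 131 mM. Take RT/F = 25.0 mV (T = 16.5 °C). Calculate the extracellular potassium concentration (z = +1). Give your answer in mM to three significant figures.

Nernst: E = (25.0/1) · ln([out]/[in]), so ln([out]/[in]) = -76.5 × 1 / 25.0 = -3.0600.
[out]/[in] = e^(-3.0600) = 0.04689.
[out] = 0.04689 × 131 = 6.142 mM.

6.14 mM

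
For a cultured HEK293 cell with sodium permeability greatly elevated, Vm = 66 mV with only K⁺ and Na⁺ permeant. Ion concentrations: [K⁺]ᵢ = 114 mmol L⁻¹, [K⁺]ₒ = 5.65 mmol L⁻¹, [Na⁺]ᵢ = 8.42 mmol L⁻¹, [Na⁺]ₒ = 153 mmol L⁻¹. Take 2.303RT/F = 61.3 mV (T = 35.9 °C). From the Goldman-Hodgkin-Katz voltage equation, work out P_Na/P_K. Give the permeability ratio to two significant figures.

Let α = P_Na/P_K. GHK: Vm = 61.3·log₁₀[(Kₒ + α·Naₒ)/(Kᵢ + α·Naᵢ)].
10^(Vm/61.3) = 10^(66.0/61.3) = 11.931
So 11.931·(Kᵢ + α·Naᵢ) = Kₒ + α·Naₒ → α = (11.931·114.0 − 5.65) / (153.0 − 11.931·8.42)
α = (1360 − 5.65) / (153.0 − 100.5) = 1354/52.54 = 25.78

26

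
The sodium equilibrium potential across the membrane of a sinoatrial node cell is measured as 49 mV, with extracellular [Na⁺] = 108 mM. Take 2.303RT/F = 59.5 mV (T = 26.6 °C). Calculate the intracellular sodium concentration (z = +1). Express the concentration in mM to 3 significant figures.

Nernst: E = (59.5/1) · log₁₀([out]/[in]), so log₁₀([out]/[in]) = 49.0 × 1 / 59.5 = 0.8235.
[out]/[in] = 10^(0.8235) = 6.661.
[in] = 108 / 6.661 = 16.21 mM.

16.2 mM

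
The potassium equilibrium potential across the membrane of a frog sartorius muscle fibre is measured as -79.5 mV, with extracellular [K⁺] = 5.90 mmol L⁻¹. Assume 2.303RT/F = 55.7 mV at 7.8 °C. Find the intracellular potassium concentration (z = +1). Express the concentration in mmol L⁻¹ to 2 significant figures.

Nernst: E = (55.7/1) · log₁₀([out]/[in]), so log₁₀([out]/[in]) = -79.5 × 1 / 55.7 = -1.4273.
[out]/[in] = 10^(-1.4273) = 0.03739.
[in] = 5.90 / 0.03739 = 157.8 mmol L⁻¹.

160 mmol L⁻¹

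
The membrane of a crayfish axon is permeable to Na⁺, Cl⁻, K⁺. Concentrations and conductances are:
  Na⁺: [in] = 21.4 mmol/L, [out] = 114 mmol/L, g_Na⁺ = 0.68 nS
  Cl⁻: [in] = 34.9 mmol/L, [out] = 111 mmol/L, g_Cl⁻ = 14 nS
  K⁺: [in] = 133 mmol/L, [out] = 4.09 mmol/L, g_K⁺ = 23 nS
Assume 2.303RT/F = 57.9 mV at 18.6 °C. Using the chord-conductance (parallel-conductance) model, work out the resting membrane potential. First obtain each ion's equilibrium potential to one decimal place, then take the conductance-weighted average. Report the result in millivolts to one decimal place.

E_Na⁺ = (57.9/1)·log₁₀(114/21.4) = 42.1 mV
E_Cl⁻ = (57.9/-1)·log₁₀(111/34.9) = -29.1 mV
E_K⁺ = (57.9/1)·log₁₀(4.09/133) = -87.6 mV
Vm = (Σ gᵢEᵢ)/(Σ gᵢ) = (0.68·42.1 + 14·-29.1 + 23·-87.6) / (0.68 + 14 + 23)
= -2393.57 / 37.68 = -63.52 mV

-63.5 mV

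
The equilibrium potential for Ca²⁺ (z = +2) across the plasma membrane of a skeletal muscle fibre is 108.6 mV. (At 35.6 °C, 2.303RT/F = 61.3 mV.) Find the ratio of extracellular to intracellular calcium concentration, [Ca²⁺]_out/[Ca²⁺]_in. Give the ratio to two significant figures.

log₁₀([out]/[in]) = E·z/(61.3) = 108.6 × 2 / 61.3 = 3.5432
[out]/[in] = 10^(3.5432) = 3493

3500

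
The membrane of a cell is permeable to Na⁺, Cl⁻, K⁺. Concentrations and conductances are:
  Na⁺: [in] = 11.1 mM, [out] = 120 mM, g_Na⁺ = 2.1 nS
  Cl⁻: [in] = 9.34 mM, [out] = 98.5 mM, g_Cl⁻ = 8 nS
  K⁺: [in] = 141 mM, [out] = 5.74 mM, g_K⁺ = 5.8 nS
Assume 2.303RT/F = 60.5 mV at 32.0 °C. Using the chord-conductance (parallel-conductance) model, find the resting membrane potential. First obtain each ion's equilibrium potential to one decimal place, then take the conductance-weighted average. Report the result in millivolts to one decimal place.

E_Na⁺ = (60.5/1)·log₁₀(120/11.1) = 62.5 mV
E_Cl⁻ = (60.5/-1)·log₁₀(98.5/9.34) = -61.9 mV
E_K⁺ = (60.5/1)·log₁₀(5.74/141) = -84.1 mV
Vm = (Σ gᵢEᵢ)/(Σ gᵢ) = (2.1·62.5 + 8·-61.9 + 5.8·-84.1) / (2.1 + 8 + 5.8)
= -851.73 / 15.9 = -53.57 mV

-53.6 mV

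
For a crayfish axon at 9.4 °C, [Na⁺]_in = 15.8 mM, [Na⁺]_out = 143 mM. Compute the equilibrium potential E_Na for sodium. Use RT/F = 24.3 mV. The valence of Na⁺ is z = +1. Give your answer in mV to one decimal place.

E = (24.3/z) · ln([Na⁺]_out/[Na⁺]_in) with z = +1.
= (24.3/1) · ln(143/15.8) = 24.30 · ln(9.051)
= 24.30 · (2.2028) = 53.53 mV

53.5 mV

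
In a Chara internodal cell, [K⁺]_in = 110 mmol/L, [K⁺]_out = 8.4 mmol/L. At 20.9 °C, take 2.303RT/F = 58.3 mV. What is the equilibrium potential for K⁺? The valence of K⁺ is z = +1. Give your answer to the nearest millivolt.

E = (58.3/z) · log₁₀([K⁺]_out/[K⁺]_in) with z = +1.
= (58.3/1) · log₁₀(8.4/110) = 58.30 · log₁₀(0.07636)
= 58.30 · (-1.1171) = -65.13 mV

-65 mV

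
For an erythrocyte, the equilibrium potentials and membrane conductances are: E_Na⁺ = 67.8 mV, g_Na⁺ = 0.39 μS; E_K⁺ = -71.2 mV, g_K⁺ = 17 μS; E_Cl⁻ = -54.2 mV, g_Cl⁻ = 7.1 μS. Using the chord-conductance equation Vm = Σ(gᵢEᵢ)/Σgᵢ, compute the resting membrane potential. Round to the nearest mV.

-64 mV

Σ gᵢEᵢ = 0.39·(67.8) + 17·(-71.2) + 7.1·(-54.2) = -1568.78
Σ gᵢ = 0.39 + 17 + 7.1 = 24.49
Vm = -1568.78 / 24.49 = -64.06 mV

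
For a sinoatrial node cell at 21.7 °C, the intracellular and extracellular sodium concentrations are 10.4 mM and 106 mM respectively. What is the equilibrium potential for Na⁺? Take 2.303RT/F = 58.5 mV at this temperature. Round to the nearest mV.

59 mV

E = (58.5/z) · log₁₀([Na⁺]_out/[Na⁺]_in) with z = +1.
= (58.5/1) · log₁₀(106/10.4) = 58.50 · log₁₀(10.19)
= 58.50 · (1.0083) = 58.98 mV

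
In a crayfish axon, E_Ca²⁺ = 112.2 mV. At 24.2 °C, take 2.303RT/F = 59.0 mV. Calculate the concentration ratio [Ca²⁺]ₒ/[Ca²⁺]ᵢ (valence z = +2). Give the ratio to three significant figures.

6360

log₁₀([out]/[in]) = E·z/(59.0) = 112.2 × 2 / 59.0 = 3.8034
[out]/[in] = 10^(3.8034) = 6359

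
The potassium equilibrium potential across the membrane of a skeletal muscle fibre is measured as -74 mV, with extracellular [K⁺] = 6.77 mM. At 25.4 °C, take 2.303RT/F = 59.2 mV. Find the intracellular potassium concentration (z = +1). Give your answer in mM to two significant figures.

Nernst: E = (59.2/1) · log₁₀([out]/[in]), so log₁₀([out]/[in]) = -74.0 × 1 / 59.2 = -1.2500.
[out]/[in] = 10^(-1.2500) = 0.05623.
[in] = 6.77 / 0.05623 = 120.4 mM.

120 mM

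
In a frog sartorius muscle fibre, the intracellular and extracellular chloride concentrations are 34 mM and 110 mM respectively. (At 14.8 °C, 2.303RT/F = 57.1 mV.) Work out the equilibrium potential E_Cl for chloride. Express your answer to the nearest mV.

E = (57.1/z) · log₁₀([Cl⁻]_out/[Cl⁻]_in) with z = -1.
For an anion, dividing by z = -1 reverses the sign.
= (57.1/-1) · log₁₀(110/34) = -57.10 · log₁₀(3.235)
= -57.10 · (0.5099) = -29.12 mV

-29 mV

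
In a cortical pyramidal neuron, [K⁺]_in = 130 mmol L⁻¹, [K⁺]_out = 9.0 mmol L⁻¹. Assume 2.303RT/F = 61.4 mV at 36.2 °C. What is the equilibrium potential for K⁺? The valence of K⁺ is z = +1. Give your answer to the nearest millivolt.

E = (61.4/z) · log₁₀([K⁺]_out/[K⁺]_in) with z = +1.
= (61.4/1) · log₁₀(9.0/130) = 61.40 · log₁₀(0.06923)
= 61.40 · (-1.1597) = -71.21 mV

-71 mV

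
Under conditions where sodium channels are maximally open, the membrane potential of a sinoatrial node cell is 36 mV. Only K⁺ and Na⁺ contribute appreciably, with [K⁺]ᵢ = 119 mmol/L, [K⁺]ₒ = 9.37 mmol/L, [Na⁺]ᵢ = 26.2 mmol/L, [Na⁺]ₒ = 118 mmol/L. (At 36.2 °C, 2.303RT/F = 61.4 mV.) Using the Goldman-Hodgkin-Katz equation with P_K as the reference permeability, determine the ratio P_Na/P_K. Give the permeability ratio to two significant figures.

27

Let α = P_Na/P_K. GHK: Vm = 61.4·log₁₀[(Kₒ + α·Naₒ)/(Kᵢ + α·Naᵢ)].
10^(Vm/61.4) = 10^(36.0/61.4) = 3.8576
So 3.8576·(Kᵢ + α·Naᵢ) = Kₒ + α·Naₒ → α = (3.8576·119.0 − 9.37) / (118.0 − 3.8576·26.2)
α = (459.1 − 9.37) / (118.0 − 101.1) = 449.7/16.93 = 26.56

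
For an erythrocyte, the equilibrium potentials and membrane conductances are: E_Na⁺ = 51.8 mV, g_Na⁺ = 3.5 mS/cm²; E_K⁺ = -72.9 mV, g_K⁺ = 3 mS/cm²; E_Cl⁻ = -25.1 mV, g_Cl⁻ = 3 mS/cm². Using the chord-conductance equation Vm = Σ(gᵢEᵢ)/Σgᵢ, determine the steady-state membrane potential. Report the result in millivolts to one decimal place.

-11.9 mV

Σ gᵢEᵢ = 3.5·(51.8) + 3·(-72.9) + 3·(-25.1) = -112.70
Σ gᵢ = 3.5 + 3 + 3 = 9.5
Vm = -112.70 / 9.5 = -11.86 mV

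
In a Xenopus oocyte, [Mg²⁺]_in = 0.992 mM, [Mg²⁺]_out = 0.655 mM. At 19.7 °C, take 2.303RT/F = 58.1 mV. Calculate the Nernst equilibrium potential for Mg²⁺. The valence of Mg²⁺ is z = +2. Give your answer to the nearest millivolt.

E = (58.1/z) · log₁₀([Mg²⁺]_out/[Mg²⁺]_in) with z = +2.
= (58.1/2) · log₁₀(0.655/0.992) = 29.05 · log₁₀(0.6603)
= 29.05 · (-0.1803) = -5.24 mV

-5 mV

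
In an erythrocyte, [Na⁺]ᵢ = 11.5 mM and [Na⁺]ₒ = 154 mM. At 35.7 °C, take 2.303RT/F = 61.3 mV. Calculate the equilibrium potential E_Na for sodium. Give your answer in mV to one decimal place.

69.1 mV

E = (61.3/z) · log₁₀([Na⁺]_out/[Na⁺]_in) with z = +1.
= (61.3/1) · log₁₀(154/11.5) = 61.30 · log₁₀(13.39)
= 61.30 · (1.1268) = 69.07 mV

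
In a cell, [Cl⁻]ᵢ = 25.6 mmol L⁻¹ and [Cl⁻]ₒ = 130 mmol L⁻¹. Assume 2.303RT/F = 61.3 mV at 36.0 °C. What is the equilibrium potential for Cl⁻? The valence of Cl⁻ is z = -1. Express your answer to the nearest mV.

-43 mV

E = (61.3/z) · log₁₀([Cl⁻]_out/[Cl⁻]_in) with z = -1.
For an anion, dividing by z = -1 reverses the sign.
= (61.3/-1) · log₁₀(130/25.6) = -61.30 · log₁₀(5.078)
= -61.30 · (0.7057) = -43.26 mV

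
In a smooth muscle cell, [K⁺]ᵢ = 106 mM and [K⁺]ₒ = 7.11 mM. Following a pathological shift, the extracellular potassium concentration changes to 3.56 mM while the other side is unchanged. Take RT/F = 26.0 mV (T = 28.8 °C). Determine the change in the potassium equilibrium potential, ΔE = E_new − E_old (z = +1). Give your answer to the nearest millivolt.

E_old = (26.0/1)·ln(7.11/106) = -70.25 mV
E_new = (26.0/1)·ln(3.56/106) = -88.24 mV
ΔE = -88.24 − (-70.25) = -17.99 mV

-18 mV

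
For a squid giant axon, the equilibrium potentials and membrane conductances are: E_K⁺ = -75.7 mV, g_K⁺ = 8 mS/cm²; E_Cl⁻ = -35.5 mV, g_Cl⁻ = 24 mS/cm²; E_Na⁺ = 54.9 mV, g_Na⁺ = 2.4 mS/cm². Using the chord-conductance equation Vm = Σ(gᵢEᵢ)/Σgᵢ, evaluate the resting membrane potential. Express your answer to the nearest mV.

-39 mV

Σ gᵢEᵢ = 8·(-75.7) + 24·(-35.5) + 2.4·(54.9) = -1325.84
Σ gᵢ = 8 + 24 + 2.4 = 34.4
Vm = -1325.84 / 34.4 = -38.54 mV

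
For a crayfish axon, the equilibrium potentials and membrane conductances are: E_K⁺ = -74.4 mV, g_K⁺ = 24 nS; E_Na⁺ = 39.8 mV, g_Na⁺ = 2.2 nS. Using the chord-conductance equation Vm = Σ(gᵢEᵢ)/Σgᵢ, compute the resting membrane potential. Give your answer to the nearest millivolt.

-65 mV

Σ gᵢEᵢ = 24·(-74.4) + 2.2·(39.8) = -1698.04
Σ gᵢ = 24 + 2.2 = 26.2
Vm = -1698.04 / 26.2 = -64.81 mV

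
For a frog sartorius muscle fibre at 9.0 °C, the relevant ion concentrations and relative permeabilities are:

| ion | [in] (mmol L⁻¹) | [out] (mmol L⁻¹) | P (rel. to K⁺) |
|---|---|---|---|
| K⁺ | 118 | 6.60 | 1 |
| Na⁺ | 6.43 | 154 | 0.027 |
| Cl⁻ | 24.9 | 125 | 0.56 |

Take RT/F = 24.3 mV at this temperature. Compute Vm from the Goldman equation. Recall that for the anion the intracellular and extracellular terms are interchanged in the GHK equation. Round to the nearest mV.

-49 mV

Vm = 24.3 · ln[(Σ P·[cation]ₒ + Σ P·[anion]ᵢ) / (Σ P·[cation]ᵢ + Σ P·[anion]ₒ)]
Numerator = 1×6.60 + 0.027×154 + 0.56×24.9 = 24.7
Denominator = 1×118 + 0.027×6.43 + 0.56×125 = 188.2
Vm = 24.3 · ln(0.13127) = 24.3 × (-2.0305) = -49.34 mV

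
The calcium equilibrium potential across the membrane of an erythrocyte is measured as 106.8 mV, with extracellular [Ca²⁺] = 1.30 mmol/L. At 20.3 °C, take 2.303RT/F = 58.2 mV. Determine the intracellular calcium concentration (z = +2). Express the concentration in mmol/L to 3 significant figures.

0.000278 mmol/L

Nernst: E = (58.2/2) · log₁₀([out]/[in]), so log₁₀([out]/[in]) = 106.8 × 2 / 58.2 = 3.6701.
[out]/[in] = 10^(3.6701) = 4678.
[in] = 1.30 / 4678 = 0.0002779 mmol/L.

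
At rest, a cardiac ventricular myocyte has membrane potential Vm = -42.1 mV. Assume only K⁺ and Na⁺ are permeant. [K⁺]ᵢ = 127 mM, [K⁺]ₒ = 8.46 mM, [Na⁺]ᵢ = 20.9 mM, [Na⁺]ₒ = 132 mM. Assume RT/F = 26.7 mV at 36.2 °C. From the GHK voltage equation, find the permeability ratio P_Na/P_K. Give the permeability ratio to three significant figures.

Let α = P_Na/P_K. GHK: Vm = 26.7·ln[(Kₒ + α·Naₒ)/(Kᵢ + α·Naᵢ)].
e^(Vm/26.7) = e^(-42.1/26.7) = 0.20664
So 0.20664·(Kᵢ + α·Naᵢ) = Kₒ + α·Naₒ → α = (0.20664·127.0 − 8.46) / (132.0 − 0.20664·20.9)
α = (26.24 − 8.46) / (132.0 − 4.319) = 17.78/127.7 = 0.1393

0.139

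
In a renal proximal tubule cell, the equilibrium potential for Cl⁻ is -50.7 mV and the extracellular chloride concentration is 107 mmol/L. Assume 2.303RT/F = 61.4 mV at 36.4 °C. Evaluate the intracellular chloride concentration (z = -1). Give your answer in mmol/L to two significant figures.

Nernst: E = (61.4/-1) · log₁₀([out]/[in]), so log₁₀([out]/[in]) = -50.7 × -1 / 61.4 = 0.8257.
[out]/[in] = 10^(0.8257) = 6.695.
[in] = 107 / 6.695 = 15.98 mmol/L.

16 mmol/L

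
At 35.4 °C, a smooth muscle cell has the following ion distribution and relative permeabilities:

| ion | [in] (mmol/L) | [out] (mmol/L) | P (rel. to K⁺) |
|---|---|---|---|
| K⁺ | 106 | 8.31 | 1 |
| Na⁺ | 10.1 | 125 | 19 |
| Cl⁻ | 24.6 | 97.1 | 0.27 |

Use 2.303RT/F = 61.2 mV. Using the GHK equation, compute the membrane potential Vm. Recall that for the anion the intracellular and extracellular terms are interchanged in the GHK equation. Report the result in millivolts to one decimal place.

Vm = 61.2 · log₁₀[(Σ P·[cation]ₒ + Σ P·[anion]ᵢ) / (Σ P·[cation]ᵢ + Σ P·[anion]ₒ)]
Numerator = 1×8.31 + 19×125 + 0.27×24.6 = 2390
Denominator = 1×106 + 19×10.1 + 0.27×97.1 = 324.1
Vm = 61.2 · log₁₀(7.3737) = 61.2 × (0.8677) = 53.10 mV

53.1 mV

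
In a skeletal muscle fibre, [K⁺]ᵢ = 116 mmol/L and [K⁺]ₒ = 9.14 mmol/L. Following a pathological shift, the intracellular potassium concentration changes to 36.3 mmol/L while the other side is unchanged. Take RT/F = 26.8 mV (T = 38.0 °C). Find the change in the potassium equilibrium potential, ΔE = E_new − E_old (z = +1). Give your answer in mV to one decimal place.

E_old = (26.8/1)·ln(9.14/116) = -68.10 mV
E_new = (26.8/1)·ln(9.14/36.3) = -36.96 mV
ΔE = -36.96 − (-68.10) = 31.14 mV

31.1 mV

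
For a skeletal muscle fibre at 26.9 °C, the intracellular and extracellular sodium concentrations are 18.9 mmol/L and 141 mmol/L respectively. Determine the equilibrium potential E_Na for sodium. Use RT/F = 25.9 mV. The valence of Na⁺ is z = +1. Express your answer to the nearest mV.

52 mV

E = (25.9/z) · ln([Na⁺]_out/[Na⁺]_in) with z = +1.
= (25.9/1) · ln(141/18.9) = 25.90 · ln(7.46)
= 25.90 · (2.0096) = 52.05 mV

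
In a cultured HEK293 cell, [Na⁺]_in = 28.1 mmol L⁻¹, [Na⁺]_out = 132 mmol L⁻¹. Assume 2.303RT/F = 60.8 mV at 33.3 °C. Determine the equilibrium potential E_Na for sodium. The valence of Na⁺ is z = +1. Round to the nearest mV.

41 mV

E = (60.8/z) · log₁₀([Na⁺]_out/[Na⁺]_in) with z = +1.
= (60.8/1) · log₁₀(132/28.1) = 60.80 · log₁₀(4.698)
= 60.80 · (0.6719) = 40.85 mV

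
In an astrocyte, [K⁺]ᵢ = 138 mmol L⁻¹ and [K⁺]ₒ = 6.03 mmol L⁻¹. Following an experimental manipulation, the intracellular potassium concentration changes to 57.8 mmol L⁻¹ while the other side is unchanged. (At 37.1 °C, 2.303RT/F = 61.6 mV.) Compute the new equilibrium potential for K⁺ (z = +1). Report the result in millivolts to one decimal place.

After the shift: [K⁺]_out = 6.03, [K⁺]_in = 57.8 mmol L⁻¹.
E_new = (61.6/1)·log₁₀(6.03/57.8) = 61.60 · (-0.9816) = -60.47 mV

-60.5 mV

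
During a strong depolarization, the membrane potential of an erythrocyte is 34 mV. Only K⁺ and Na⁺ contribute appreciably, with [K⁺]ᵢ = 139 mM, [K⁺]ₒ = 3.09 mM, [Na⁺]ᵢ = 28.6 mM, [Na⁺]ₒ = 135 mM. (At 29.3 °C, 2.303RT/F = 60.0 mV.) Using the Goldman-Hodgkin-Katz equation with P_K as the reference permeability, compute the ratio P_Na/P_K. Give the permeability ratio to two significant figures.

Let α = P_Na/P_K. GHK: Vm = 60.0·log₁₀[(Kₒ + α·Naₒ)/(Kᵢ + α·Naᵢ)].
10^(Vm/60.0) = 10^(34.0/60.0) = 3.6869
So 3.6869·(Kᵢ + α·Naᵢ) = Kₒ + α·Naₒ → α = (3.6869·139.0 − 3.09) / (135.0 − 3.6869·28.6)
α = (512.5 − 3.09) / (135.0 − 105.4) = 509.4/29.55 = 17.24

17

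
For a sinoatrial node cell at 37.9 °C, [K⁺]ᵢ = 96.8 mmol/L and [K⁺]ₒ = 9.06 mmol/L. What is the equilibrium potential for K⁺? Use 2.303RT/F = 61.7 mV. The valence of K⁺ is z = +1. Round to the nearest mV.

-63 mV

E = (61.7/z) · log₁₀([K⁺]_out/[K⁺]_in) with z = +1.
= (61.7/1) · log₁₀(9.06/96.8) = 61.70 · log₁₀(0.0936)
= 61.70 · (-1.0287) = -63.47 mV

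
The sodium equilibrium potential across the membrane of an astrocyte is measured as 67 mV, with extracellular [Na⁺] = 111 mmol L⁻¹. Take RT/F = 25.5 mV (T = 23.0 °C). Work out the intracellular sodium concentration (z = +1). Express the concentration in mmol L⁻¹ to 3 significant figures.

Nernst: E = (25.5/1) · ln([out]/[in]), so ln([out]/[in]) = 67.0 × 1 / 25.5 = 2.6275.
[out]/[in] = e^(2.6275) = 13.84.
[in] = 111 / 13.84 = 8.021 mmol L⁻¹.

8.02 mmol L⁻¹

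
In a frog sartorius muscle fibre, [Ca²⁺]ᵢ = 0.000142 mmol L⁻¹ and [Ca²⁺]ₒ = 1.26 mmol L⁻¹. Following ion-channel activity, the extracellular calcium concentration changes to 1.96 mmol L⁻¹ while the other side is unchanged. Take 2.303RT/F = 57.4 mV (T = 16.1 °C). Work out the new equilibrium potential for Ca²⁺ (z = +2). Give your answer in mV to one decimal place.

After the shift: [Ca²⁺]_out = 1.96, [Ca²⁺]_in = 0.000142 mmol L⁻¹.
E_new = (57.4/2)·log₁₀(1.96/0.000142) = 28.70 · (4.1400) = 118.82 mV

118.8 mV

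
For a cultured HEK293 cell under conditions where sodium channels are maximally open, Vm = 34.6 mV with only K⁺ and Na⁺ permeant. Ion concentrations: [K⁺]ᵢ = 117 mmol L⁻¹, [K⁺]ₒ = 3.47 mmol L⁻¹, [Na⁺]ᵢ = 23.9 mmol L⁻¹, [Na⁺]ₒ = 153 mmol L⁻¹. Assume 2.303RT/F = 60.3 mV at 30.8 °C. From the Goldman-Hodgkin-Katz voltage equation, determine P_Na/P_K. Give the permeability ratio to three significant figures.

6.86

Let α = P_Na/P_K. GHK: Vm = 60.3·log₁₀[(Kₒ + α·Naₒ)/(Kᵢ + α·Naᵢ)].
10^(Vm/60.3) = 10^(34.6/60.3) = 3.748
So 3.748·(Kᵢ + α·Naᵢ) = Kₒ + α·Naₒ → α = (3.748·117.0 − 3.47) / (153.0 − 3.748·23.9)
α = (438.5 − 3.47) / (153.0 − 89.58) = 435/63.42 = 6.859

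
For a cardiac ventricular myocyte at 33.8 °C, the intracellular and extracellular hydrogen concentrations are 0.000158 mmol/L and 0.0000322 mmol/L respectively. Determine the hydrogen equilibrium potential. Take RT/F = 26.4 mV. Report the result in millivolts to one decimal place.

E = (26.4/z) · ln([H⁺]_out/[H⁺]_in) with z = +1.
= (26.4/1) · ln(0.0000322/0.000158) = 26.40 · ln(0.2038)
= 26.40 · (-1.5906) = -41.99 mV

-42.0 mV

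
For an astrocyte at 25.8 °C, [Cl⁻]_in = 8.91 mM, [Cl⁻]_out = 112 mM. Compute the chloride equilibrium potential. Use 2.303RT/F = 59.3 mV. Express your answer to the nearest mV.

E = (59.3/z) · log₁₀([Cl⁻]_out/[Cl⁻]_in) with z = -1.
For an anion, dividing by z = -1 reverses the sign.
= (59.3/-1) · log₁₀(112/8.91) = -59.30 · log₁₀(12.57)
= -59.30 · (1.0993) = -65.19 mV

-65 mV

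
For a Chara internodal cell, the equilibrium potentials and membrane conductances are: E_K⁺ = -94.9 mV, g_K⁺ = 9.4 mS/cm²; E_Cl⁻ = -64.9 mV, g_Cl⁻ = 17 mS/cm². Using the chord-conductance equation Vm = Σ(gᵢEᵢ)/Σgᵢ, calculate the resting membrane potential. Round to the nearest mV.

Σ gᵢEᵢ = 9.4·(-94.9) + 17·(-64.9) = -1995.36
Σ gᵢ = 9.4 + 17 = 26.4
Vm = -1995.36 / 26.4 = -75.58 mV

-76 mV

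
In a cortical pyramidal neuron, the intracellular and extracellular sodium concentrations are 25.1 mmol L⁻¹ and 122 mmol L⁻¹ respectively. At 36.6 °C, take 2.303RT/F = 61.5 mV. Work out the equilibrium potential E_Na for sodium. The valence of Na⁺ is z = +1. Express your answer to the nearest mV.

42 mV

E = (61.5/z) · log₁₀([Na⁺]_out/[Na⁺]_in) with z = +1.
= (61.5/1) · log₁₀(122/25.1) = 61.50 · log₁₀(4.861)
= 61.50 · (0.6867) = 42.23 mV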